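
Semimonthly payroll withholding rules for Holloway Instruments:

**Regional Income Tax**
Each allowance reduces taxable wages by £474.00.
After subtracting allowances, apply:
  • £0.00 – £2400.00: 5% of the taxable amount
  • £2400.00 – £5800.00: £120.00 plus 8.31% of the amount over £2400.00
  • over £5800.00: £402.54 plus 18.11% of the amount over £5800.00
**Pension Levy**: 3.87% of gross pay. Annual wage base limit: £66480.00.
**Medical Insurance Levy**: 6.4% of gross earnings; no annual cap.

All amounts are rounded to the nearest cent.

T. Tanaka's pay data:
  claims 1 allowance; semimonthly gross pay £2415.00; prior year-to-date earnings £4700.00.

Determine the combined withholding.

£345.07

Regional Income Tax: taxable = £2415.00 − 1×£474.00 = £1941.00
  5% × £1941.00 = £97.05
Pension Levy: 3.87% × £2415.00 = £93.46
Medical Insurance Levy: 6.4% × £2415.00 = £154.56
Total: £97.05 + £93.46 + £154.56 = £345.07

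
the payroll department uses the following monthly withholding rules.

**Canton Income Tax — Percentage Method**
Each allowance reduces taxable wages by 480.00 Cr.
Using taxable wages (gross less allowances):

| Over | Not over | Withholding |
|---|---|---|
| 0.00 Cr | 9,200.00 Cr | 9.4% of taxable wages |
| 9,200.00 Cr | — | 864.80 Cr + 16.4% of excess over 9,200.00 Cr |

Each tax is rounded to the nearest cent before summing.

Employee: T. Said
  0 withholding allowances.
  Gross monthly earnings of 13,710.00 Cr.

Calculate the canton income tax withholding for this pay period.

1,604.44 Cr

Canton Income Tax: taxable = 13,710.00 Cr
  864.80 Cr + 16.4% × (13,710.00 Cr − 9,200.00 Cr) = 864.80 Cr + 16.4% × 4,510.00 Cr = 1,604.44 Cr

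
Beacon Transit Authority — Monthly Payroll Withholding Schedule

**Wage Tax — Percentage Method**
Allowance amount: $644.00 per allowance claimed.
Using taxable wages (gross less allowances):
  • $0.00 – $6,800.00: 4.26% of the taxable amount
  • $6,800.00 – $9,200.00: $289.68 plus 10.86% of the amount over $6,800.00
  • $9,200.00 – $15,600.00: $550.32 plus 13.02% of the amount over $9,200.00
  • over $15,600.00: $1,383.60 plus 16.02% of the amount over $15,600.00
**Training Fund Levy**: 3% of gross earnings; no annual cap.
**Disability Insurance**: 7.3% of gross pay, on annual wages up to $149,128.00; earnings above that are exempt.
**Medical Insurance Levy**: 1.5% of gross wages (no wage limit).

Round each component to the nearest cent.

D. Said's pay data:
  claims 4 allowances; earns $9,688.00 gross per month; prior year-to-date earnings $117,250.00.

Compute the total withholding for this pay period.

Wage Tax: taxable = $9,688.00 − 4×$644.00 = $7,112.00
  $289.68 + 10.86% × ($7,112.00 − $6,800.00) = $289.68 + 10.86% × $312.00 = $323.56
Training Fund Levy: 3% × $9,688.00 = $290.64
Disability Insurance: 7.3% × $9,688.00 = $707.22
Medical Insurance Levy: 1.5% × $9,688.00 = $145.32
Total: $323.56 + $290.64 + $707.22 + $145.32 = $1,466.74

$1,466.74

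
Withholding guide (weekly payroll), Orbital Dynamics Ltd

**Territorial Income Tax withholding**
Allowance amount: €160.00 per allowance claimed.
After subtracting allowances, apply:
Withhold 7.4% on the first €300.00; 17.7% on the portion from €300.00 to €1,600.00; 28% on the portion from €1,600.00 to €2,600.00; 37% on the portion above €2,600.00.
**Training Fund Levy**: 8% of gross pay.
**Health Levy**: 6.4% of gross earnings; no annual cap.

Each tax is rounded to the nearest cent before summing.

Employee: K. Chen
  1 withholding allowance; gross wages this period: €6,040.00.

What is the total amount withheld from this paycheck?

Territorial Income Tax: taxable = €6,040.00 − 1×€160.00 = €5,880.00
  €532.30 + 37% × (€5,880.00 − €2,600.00) = €532.30 + 37% × €3,280.00 = €1,745.90
Training Fund Levy: 8% × €6,040.00 = €483.20
Health Levy: 6.4% × €6,040.00 = €386.56
Total: €1,745.90 + €483.20 + €386.56 = €2,615.66

€2,615.66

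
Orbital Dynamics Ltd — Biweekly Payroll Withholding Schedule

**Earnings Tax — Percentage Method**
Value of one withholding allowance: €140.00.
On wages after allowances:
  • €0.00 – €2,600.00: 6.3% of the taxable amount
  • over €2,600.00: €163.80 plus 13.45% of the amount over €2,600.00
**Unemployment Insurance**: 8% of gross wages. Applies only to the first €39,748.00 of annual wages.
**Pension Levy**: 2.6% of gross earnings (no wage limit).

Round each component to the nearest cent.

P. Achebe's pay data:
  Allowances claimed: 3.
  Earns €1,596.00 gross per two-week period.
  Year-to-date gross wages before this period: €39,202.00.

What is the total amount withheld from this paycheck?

€159.27

Earnings Tax: taxable = €1,596.00 − 3×€140.00 = €1,176.00
  6.3% × €1,176.00 = €74.09
Unemployment Insurance: cap €39,748.00 − YTD €39,202.00 = €546.00 subject; 8% × €546.00 = €43.68
Pension Levy: 2.6% × €1,596.00 = €41.50
Total: €74.09 + €43.68 + €41.50 = €159.27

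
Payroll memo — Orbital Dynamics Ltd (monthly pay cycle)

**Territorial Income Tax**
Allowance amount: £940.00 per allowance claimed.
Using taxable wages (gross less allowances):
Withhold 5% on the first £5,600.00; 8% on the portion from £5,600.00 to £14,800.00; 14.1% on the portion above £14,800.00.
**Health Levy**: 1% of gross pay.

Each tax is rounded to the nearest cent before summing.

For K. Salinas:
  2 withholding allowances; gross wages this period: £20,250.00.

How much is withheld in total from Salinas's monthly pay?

£1,721.87

Territorial Income Tax: taxable = £20,250.00 − 2×£940.00 = £18,370.00
  £1,016.00 + 14.1% × (£18,370.00 − £14,800.00) = £1,016.00 + 14.1% × £3,570.00 = £1,519.37
Health Levy: 1% × £20,250.00 = £202.50
Total: £1,519.37 + £202.50 = £1,721.87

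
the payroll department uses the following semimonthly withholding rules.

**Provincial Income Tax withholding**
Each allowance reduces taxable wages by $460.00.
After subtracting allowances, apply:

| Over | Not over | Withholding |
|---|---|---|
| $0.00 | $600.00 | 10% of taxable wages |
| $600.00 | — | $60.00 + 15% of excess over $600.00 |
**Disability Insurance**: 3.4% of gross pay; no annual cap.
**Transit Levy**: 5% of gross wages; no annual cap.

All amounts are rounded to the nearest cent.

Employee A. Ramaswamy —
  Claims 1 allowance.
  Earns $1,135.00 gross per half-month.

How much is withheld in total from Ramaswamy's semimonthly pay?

$166.59

Provincial Income Tax: taxable = $1,135.00 − 1×$460.00 = $675.00
  $60.00 + 15% × ($675.00 − $600.00) = $60.00 + 15% × $75.00 = $71.25
Disability Insurance: 3.4% × $1,135.00 = $38.59
Transit Levy: 5% × $1,135.00 = $56.75
Total: $71.25 + $38.59 + $56.75 = $166.59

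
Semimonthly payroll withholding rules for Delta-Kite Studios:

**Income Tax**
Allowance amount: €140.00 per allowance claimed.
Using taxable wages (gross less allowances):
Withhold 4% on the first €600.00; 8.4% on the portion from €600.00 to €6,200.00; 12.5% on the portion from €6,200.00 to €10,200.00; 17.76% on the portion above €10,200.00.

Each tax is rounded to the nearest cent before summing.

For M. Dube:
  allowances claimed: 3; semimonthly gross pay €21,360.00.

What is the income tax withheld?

€2,901.82

Income Tax: taxable = €21,360.00 − 3×€140.00 = €20,940.00
  €994.40 + 17.76% × (€20,940.00 − €10,200.00) = €994.40 + 17.76% × €10,740.00 = €2,901.82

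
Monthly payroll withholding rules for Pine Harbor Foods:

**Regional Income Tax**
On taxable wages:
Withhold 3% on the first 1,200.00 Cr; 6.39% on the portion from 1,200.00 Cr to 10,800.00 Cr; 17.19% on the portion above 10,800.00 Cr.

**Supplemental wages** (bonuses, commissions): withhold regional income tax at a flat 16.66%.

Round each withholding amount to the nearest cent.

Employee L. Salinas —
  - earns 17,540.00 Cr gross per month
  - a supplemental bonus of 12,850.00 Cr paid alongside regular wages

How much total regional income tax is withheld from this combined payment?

Regional Income Tax: taxable = 17,540.00 Cr
  649.44 Cr + 17.19% × (17,540.00 Cr − 10,800.00 Cr) = 649.44 Cr + 17.19% × 6,740.00 Cr = 1,808.05 Cr
Supplemental (16.66% flat on bonus): 16.66% × 12,850.00 Cr = 2,140.81 Cr
Total regional income tax: 1,808.05 Cr + 2,140.81 Cr = 3,948.86 Cr

3,948.86 Cr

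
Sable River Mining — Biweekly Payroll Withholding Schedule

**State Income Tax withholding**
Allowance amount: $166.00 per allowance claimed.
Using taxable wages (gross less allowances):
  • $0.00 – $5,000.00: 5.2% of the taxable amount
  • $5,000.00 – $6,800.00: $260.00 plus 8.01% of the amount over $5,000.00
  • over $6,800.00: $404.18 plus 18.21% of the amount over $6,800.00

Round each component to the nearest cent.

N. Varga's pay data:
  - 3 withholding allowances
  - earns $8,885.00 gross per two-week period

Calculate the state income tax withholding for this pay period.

State Income Tax: taxable = $8,885.00 − 3×$166.00 = $8,387.00
  $404.18 + 18.21% × ($8,387.00 − $6,800.00) = $404.18 + 18.21% × $1,587.00 = $693.17

$693.17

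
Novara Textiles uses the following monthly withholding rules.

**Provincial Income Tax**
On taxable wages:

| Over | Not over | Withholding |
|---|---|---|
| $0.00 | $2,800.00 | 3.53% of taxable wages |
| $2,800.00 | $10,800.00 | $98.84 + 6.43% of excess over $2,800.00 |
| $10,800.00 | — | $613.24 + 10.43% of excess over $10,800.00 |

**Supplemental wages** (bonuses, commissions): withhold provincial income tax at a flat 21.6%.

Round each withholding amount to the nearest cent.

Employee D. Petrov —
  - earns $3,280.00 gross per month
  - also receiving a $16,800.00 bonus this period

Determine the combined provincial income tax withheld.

$3,758.50

Provincial Income Tax: taxable = $3,280.00
  $98.84 + 6.43% × ($3,280.00 − $2,800.00) = $98.84 + 6.43% × $480.00 = $129.70
Supplemental (21.6% flat on bonus): 21.6% × $16,800.00 = $3,628.80
Total provincial income tax: $129.70 + $3,628.80 = $3,758.50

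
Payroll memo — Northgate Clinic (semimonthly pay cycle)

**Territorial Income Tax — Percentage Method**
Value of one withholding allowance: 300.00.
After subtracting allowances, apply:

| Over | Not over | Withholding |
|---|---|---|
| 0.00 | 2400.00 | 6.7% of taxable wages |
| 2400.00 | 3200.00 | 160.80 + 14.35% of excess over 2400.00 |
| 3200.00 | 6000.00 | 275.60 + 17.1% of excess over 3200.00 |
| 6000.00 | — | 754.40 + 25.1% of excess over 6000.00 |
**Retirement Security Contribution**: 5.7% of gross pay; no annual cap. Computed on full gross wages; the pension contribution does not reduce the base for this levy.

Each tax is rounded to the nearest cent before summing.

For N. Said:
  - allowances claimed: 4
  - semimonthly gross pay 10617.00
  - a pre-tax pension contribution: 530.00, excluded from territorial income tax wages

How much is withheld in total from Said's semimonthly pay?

2084.21

Territorial Income Tax: taxable = 10617.00 − 530.00 − 4×300.00 = 8887.00
  754.40 + 25.1% × (8887.00 − 6000.00) = 754.40 + 25.1% × 2887.00 = 1479.04
Retirement Security Contribution: 5.7% × 10617.00 = 605.17
Total: 1479.04 + 605.17 = 2084.21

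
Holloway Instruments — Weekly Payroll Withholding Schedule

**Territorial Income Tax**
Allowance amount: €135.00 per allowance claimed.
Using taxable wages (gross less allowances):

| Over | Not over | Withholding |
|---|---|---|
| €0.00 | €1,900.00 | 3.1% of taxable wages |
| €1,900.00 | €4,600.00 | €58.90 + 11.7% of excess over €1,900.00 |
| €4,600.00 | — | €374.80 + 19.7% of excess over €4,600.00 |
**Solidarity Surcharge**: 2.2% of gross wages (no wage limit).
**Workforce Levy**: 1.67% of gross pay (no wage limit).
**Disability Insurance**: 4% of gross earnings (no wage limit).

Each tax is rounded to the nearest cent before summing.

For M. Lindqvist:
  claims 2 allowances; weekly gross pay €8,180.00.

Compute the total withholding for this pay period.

€1,670.64

Territorial Income Tax: taxable = €8,180.00 − 2×€135.00 = €7,910.00
  €374.80 + 19.7% × (€7,910.00 − €4,600.00) = €374.80 + 19.7% × €3,310.00 = €1,026.87
Solidarity Surcharge: 2.2% × €8,180.00 = €179.96
Workforce Levy: 1.67% × €8,180.00 = €136.61
Disability Insurance: 4% × €8,180.00 = €327.20
Total: €1,026.87 + €179.96 + €136.61 + €327.20 = €1,670.64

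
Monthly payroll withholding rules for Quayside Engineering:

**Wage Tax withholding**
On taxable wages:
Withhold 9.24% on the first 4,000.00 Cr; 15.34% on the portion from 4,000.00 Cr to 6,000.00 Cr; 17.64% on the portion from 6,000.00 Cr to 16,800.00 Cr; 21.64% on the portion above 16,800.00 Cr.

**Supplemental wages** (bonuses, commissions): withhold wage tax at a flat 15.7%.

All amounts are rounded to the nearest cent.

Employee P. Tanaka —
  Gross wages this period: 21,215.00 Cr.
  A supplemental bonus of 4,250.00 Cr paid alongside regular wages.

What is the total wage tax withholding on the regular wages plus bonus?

4,204.18 Cr

Wage Tax: taxable = 21,215.00 Cr
  2,581.52 Cr + 21.64% × (21,215.00 Cr − 16,800.00 Cr) = 2,581.52 Cr + 21.64% × 4,415.00 Cr = 3,536.93 Cr
Supplemental (15.7% flat on bonus): 15.7% × 4,250.00 Cr = 667.25 Cr
Total wage tax: 3,536.93 Cr + 667.25 Cr = 4,204.18 Cr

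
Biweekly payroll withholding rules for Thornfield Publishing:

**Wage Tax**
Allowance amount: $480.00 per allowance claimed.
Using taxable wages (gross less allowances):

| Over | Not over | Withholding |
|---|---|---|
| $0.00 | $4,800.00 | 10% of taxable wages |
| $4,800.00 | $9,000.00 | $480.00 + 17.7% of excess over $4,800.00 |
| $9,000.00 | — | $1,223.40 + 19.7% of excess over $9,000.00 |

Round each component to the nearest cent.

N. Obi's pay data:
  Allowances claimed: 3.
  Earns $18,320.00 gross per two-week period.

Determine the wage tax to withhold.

Wage Tax: taxable = $18,320.00 − 3×$480.00 = $16,880.00
  $1,223.40 + 19.7% × ($16,880.00 − $9,000.00) = $1,223.40 + 19.7% × $7,880.00 = $2,775.76

$2,775.76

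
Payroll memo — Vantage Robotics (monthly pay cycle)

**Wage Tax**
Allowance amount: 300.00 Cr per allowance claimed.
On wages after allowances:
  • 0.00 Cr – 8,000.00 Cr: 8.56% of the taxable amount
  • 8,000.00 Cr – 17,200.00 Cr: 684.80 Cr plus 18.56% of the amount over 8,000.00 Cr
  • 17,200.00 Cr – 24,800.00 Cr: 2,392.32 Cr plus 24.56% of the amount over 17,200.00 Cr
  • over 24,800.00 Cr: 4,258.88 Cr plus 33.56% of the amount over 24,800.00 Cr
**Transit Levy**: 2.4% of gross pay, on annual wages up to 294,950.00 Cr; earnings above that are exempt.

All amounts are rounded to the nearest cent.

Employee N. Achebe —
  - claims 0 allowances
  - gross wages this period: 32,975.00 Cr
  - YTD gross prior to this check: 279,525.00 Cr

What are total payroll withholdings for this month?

7,372.61 Cr

Wage Tax: taxable = 32,975.00 Cr
  4,258.88 Cr + 33.56% × (32,975.00 Cr − 24,800.00 Cr) = 4,258.88 Cr + 33.56% × 8,175.00 Cr = 7,002.41 Cr
Transit Levy: cap 294,950.00 Cr − YTD 279,525.00 Cr = 15,425.00 Cr subject; 2.4% × 15,425.00 Cr = 370.20 Cr
Total: 7,002.41 Cr + 370.20 Cr = 7,372.61 Cr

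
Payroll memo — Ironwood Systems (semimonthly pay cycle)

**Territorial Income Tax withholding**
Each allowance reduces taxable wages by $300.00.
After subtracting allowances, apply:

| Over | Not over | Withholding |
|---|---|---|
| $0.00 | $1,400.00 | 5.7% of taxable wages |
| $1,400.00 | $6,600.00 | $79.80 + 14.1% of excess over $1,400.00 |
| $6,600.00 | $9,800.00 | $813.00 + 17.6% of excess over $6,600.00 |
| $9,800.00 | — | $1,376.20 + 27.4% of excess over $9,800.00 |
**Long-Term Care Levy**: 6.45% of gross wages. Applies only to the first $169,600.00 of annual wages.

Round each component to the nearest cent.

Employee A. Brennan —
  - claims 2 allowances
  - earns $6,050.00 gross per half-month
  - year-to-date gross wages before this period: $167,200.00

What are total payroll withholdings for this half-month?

Territorial Income Tax: taxable = $6,050.00 − 2×$300.00 = $5,450.00
  $79.80 + 14.1% × ($5,450.00 − $1,400.00) = $79.80 + 14.1% × $4,050.00 = $650.85
Long-Term Care Levy: cap $169,600.00 − YTD $167,200.00 = $2,400.00 subject; 6.45% × $2,400.00 = $154.80
Total: $650.85 + $154.80 = $805.65

$805.65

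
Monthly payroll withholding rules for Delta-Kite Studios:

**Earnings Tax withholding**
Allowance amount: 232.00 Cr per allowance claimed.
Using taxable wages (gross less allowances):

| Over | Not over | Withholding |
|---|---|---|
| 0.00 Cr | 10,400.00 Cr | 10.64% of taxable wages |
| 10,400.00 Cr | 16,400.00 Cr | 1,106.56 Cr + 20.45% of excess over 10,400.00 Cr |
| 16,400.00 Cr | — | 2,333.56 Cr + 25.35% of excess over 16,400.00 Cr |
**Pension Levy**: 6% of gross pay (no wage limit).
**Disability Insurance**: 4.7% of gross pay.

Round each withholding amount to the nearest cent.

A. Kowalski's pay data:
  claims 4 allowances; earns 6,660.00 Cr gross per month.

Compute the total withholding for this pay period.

1,322.50 Cr

Earnings Tax: taxable = 6,660.00 Cr − 4×232.00 Cr = 5,732.00 Cr
  10.64% × 5,732.00 Cr = 609.88 Cr
Pension Levy: 6% × 6,660.00 Cr = 399.60 Cr
Disability Insurance: 4.7% × 6,660.00 Cr = 313.02 Cr
Total: 609.88 Cr + 399.60 Cr + 313.02 Cr = 1,322.50 Cr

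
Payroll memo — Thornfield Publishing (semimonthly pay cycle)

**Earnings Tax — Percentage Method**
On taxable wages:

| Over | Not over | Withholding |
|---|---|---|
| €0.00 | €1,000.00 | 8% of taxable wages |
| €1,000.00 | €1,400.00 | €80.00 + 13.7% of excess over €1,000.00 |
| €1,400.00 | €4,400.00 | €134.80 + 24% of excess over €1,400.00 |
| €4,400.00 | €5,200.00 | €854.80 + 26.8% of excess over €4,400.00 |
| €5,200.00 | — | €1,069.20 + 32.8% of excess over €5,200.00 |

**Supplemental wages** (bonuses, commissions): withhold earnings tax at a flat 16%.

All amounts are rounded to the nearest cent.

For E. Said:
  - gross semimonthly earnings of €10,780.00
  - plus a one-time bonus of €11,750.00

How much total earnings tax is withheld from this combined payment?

€4,779.44

Earnings Tax: taxable = €10,780.00
  €1,069.20 + 32.8% × (€10,780.00 − €5,200.00) = €1,069.20 + 32.8% × €5,580.00 = €2,899.44
Supplemental (16% flat on bonus): 16% × €11,750.00 = €1,880.00
Total earnings tax: €2,899.44 + €1,880.00 = €4,779.44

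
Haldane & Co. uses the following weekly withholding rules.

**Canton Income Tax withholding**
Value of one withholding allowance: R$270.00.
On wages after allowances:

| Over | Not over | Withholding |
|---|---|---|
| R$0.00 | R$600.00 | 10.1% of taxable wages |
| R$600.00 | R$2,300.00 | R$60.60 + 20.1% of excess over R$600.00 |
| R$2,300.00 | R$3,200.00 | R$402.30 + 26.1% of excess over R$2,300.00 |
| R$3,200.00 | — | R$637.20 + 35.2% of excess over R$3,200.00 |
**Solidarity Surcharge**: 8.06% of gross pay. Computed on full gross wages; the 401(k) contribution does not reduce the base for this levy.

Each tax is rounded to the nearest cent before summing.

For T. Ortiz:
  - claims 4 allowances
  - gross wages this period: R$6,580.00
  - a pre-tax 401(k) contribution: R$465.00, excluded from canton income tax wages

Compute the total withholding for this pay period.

R$1,813.47

Canton Income Tax: taxable = R$6,580.00 − R$465.00 − 4×R$270.00 = R$5,035.00
  R$637.20 + 35.2% × (R$5,035.00 − R$3,200.00) = R$637.20 + 35.2% × R$1,835.00 = R$1,283.12
Solidarity Surcharge: 8.06% × R$6,580.00 = R$530.35
Total: R$1,283.12 + R$530.35 = R$1,813.47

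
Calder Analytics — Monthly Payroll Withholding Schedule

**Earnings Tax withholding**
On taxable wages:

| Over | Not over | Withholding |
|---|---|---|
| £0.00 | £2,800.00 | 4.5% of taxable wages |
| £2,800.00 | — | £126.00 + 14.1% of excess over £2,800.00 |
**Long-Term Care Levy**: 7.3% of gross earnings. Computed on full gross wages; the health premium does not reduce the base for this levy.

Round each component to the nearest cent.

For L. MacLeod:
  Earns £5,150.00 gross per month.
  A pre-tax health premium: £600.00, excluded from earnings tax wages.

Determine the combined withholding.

Earnings Tax: taxable = £5,150.00 − £600.00 = £4,550.00
  £126.00 + 14.1% × (£4,550.00 − £2,800.00) = £126.00 + 14.1% × £1,750.00 = £372.75
Long-Term Care Levy: 7.3% × £5,150.00 = £375.95
Total: £372.75 + £375.95 = £748.70

£748.70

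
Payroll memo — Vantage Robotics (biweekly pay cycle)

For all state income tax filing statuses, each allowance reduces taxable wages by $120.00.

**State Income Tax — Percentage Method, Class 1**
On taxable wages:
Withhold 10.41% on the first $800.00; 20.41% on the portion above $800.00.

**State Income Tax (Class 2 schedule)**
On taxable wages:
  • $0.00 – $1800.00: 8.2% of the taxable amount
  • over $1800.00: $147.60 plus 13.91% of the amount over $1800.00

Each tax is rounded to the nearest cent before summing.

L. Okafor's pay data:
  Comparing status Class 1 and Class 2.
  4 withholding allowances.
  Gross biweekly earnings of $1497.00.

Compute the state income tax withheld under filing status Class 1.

$127.57

State Income Tax (Class 1): taxable = $1497.00 − 4×$120.00 = $1017.00
  $83.28 + 20.41% × ($1017.00 − $800.00) = $83.28 + 20.41% × $217.00 = $127.57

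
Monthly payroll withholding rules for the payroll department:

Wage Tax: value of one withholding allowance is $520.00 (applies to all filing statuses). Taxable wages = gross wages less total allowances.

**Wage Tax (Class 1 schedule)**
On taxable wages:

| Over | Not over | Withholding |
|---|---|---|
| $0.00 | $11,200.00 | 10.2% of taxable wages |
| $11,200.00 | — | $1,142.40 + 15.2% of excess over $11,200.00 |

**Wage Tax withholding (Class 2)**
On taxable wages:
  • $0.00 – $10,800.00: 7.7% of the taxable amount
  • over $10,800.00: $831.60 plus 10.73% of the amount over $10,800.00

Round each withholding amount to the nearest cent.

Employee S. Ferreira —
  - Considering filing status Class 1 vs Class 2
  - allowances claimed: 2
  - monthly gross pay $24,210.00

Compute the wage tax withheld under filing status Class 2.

$2,158.90

Wage Tax (Class 2): taxable = $24,210.00 − 2×$520.00 = $23,170.00
  $831.60 + 10.73% × ($23,170.00 − $10,800.00) = $831.60 + 10.73% × $12,370.00 = $2,158.90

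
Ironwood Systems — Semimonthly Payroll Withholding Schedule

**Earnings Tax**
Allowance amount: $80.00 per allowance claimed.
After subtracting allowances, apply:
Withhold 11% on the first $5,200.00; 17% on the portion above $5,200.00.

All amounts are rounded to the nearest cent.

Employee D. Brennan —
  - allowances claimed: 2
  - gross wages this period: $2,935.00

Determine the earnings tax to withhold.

Earnings Tax: taxable = $2,935.00 − 2×$80.00 = $2,775.00
  11% × $2,775.00 = $305.25

$305.25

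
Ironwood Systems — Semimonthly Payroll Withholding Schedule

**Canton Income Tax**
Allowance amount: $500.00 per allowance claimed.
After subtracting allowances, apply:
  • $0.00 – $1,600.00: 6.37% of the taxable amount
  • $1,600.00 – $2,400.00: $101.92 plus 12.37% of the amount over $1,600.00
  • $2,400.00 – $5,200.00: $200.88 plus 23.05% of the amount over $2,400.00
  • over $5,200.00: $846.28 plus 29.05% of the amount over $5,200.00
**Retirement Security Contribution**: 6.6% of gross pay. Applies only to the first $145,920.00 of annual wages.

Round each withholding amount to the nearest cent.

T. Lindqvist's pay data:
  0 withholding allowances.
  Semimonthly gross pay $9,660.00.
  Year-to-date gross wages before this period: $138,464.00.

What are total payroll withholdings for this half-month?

Canton Income Tax: taxable = $9,660.00
  $846.28 + 29.05% × ($9,660.00 − $5,200.00) = $846.28 + 29.05% × $4,460.00 = $2,141.91
Retirement Security Contribution: cap $145,920.00 − YTD $138,464.00 = $7,456.00 subject; 6.6% × $7,456.00 = $492.10
Total: $2,141.91 + $492.10 = $2,634.01

$2,634.01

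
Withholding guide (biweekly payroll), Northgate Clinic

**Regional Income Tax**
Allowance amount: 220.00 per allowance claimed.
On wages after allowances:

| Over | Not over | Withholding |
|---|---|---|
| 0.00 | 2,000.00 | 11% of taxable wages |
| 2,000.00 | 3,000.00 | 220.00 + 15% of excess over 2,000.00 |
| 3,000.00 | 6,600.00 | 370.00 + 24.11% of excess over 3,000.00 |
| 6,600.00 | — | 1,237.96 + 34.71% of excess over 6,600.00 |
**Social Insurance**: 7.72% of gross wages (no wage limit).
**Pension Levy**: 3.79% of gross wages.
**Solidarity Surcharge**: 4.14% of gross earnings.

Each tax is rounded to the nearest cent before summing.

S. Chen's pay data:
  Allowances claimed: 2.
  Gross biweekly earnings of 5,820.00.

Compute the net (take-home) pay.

3,965.35

Regional Income Tax: taxable = 5,820.00 − 2×220.00 = 5,380.00
  370.00 + 24.11% × (5,380.00 − 3,000.00) = 370.00 + 24.11% × 2,380.00 = 943.82
Social Insurance: 7.72% × 5,820.00 = 449.30
Pension Levy: 3.79% × 5,820.00 = 220.58
Solidarity Surcharge: 4.14% × 5,820.00 = 240.95
Total withheld: 943.82 + 449.30 + 220.58 + 240.95 = 1,854.65
Net pay: 5,820.00 − 1,854.65 = 3,965.35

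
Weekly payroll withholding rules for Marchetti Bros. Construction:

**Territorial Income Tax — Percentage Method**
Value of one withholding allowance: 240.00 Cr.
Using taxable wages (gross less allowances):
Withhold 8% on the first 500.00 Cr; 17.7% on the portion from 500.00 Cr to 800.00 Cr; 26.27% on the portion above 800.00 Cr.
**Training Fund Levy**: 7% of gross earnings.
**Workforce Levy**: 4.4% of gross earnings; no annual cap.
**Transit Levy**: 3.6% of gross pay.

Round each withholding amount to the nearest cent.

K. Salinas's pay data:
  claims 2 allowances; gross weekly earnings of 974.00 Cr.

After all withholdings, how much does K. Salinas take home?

788.38 Cr

Territorial Income Tax: taxable = 974.00 Cr − 2×240.00 Cr = 494.00 Cr
  8% × 494.00 Cr = 39.52 Cr
Training Fund Levy: 7% × 974.00 Cr = 68.18 Cr
Workforce Levy: 4.4% × 974.00 Cr = 42.86 Cr
Transit Levy: 3.6% × 974.00 Cr = 35.06 Cr
Total withheld: 39.52 Cr + 68.18 Cr + 42.86 Cr + 35.06 Cr = 185.62 Cr
Net pay: 974.00 Cr − 185.62 Cr = 788.38 Cr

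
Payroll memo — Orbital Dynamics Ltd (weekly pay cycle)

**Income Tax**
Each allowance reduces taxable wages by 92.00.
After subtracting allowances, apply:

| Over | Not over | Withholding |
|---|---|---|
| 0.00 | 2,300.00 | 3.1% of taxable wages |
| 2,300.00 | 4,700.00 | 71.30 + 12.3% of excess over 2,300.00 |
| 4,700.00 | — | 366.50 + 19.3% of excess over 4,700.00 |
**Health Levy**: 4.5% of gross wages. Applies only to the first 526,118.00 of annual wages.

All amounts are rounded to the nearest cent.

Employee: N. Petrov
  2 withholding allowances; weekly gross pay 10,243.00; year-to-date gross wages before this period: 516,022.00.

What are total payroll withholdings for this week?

1,855.11

Income Tax: taxable = 10,243.00 − 2×92.00 = 10,059.00
  366.50 + 19.3% × (10,059.00 − 4,700.00) = 366.50 + 19.3% × 5,359.00 = 1,400.79
Health Levy: cap 526,118.00 − YTD 516,022.00 = 10,096.00 subject; 4.5% × 10,096.00 = 454.32
Total: 1,400.79 + 454.32 = 1,855.11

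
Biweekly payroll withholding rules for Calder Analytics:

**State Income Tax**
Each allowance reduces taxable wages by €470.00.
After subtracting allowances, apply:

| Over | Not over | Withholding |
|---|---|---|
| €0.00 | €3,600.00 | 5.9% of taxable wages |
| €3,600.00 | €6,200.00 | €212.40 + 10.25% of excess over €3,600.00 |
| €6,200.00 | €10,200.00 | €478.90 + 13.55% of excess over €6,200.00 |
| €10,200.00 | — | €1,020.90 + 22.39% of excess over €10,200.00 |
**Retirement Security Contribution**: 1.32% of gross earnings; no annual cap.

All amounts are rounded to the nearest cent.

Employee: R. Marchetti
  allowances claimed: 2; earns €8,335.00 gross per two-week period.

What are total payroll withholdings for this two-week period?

State Income Tax: taxable = €8,335.00 − 2×€470.00 = €7,395.00
  €478.90 + 13.55% × (€7,395.00 − €6,200.00) = €478.90 + 13.55% × €1,195.00 = €640.82
Retirement Security Contribution: 1.32% × €8,335.00 = €110.02
Total: €640.82 + €110.02 = €750.84

€750.84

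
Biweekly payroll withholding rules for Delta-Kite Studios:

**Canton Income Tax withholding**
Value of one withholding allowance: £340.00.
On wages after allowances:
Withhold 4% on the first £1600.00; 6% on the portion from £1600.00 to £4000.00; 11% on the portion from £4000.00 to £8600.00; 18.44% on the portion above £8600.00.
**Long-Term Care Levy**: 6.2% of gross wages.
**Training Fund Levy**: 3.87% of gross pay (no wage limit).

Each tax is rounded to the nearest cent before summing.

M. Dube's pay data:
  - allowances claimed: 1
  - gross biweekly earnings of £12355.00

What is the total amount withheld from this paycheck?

Canton Income Tax: taxable = £12355.00 − 1×£340.00 = £12015.00
  £714.00 + 18.44% × (£12015.00 − £8600.00) = £714.00 + 18.44% × £3415.00 = £1343.73
Long-Term Care Levy: 6.2% × £12355.00 = £766.01
Training Fund Levy: 3.87% × £12355.00 = £478.14
Total: £1343.73 + £766.01 + £478.14 = £2587.88

£2587.88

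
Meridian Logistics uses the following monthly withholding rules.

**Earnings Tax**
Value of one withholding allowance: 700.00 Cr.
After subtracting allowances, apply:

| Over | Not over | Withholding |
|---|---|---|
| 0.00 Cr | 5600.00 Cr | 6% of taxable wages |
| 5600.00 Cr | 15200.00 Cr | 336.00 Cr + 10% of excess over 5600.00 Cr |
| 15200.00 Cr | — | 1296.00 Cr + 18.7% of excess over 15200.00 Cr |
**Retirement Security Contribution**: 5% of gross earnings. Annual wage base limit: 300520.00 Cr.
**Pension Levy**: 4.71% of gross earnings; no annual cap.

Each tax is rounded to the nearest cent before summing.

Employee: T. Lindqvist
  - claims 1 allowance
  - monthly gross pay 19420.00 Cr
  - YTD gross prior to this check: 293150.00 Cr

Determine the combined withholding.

3237.42 Cr

Earnings Tax: taxable = 19420.00 Cr − 1×700.00 Cr = 18720.00 Cr
  1296.00 Cr + 18.7% × (18720.00 Cr − 15200.00 Cr) = 1296.00 Cr + 18.7% × 3520.00 Cr = 1954.24 Cr
Retirement Security Contribution: cap 300520.00 Cr − YTD 293150.00 Cr = 7370.00 Cr subject; 5% × 7370.00 Cr = 368.50 Cr
Pension Levy: 4.71% × 19420.00 Cr = 914.68 Cr
Total: 1954.24 Cr + 368.50 Cr + 914.68 Cr = 3237.42 Cr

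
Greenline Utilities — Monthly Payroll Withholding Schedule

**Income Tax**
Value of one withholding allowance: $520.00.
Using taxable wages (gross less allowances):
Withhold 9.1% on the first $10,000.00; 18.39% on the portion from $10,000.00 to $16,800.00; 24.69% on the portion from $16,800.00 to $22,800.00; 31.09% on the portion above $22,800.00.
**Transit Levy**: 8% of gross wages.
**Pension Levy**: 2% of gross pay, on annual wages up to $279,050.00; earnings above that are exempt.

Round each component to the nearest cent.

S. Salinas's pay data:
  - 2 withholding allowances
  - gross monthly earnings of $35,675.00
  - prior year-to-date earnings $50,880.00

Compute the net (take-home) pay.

Income Tax: taxable = $35,675.00 − 2×$520.00 = $34,635.00
  $3,641.92 + 31.09% × ($34,635.00 − $22,800.00) = $3,641.92 + 31.09% × $11,835.00 = $7,321.42
Transit Levy: 8% × $35,675.00 = $2,854.00
Pension Levy: 2% × $35,675.00 = $713.50
Total withheld: $7,321.42 + $2,854.00 + $713.50 = $10,888.92
Net pay: $35,675.00 − $10,888.92 = $24,786.08

$24,786.08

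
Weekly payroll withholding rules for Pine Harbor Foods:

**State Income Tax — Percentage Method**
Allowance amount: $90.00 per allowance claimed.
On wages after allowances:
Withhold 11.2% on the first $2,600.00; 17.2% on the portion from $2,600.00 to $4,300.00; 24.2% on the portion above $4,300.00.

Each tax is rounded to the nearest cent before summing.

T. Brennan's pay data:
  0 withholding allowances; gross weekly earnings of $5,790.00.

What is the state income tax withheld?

State Income Tax: taxable = $5,790.00
  $583.60 + 24.2% × ($5,790.00 − $4,300.00) = $583.60 + 24.2% × $1,490.00 = $944.18

$944.18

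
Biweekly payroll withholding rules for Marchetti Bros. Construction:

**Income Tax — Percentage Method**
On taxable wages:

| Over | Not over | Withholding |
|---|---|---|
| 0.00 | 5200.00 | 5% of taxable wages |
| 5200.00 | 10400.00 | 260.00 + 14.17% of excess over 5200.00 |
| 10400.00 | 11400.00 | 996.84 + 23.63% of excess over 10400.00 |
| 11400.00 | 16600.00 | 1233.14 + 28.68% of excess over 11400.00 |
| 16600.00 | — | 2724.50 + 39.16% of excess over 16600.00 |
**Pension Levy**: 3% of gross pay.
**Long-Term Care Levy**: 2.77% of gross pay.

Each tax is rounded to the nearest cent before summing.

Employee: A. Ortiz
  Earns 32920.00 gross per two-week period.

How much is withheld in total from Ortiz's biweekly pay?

11014.89

Income Tax: taxable = 32920.00
  2724.50 + 39.16% × (32920.00 − 16600.00) = 2724.50 + 39.16% × 16320.00 = 9115.41
Pension Levy: 3% × 32920.00 = 987.60
Long-Term Care Levy: 2.77% × 32920.00 = 911.88
Total: 9115.41 + 987.60 + 911.88 = 11014.89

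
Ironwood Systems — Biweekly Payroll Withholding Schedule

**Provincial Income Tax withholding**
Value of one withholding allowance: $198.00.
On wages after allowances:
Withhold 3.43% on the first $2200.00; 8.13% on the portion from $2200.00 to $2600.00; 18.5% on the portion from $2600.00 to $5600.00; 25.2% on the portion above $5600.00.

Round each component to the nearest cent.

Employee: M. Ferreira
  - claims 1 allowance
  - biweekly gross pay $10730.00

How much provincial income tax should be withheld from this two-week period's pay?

Provincial Income Tax: taxable = $10730.00 − 1×$198.00 = $10532.00
  $662.98 + 25.2% × ($10532.00 − $5600.00) = $662.98 + 25.2% × $4932.00 = $1905.84

$1905.84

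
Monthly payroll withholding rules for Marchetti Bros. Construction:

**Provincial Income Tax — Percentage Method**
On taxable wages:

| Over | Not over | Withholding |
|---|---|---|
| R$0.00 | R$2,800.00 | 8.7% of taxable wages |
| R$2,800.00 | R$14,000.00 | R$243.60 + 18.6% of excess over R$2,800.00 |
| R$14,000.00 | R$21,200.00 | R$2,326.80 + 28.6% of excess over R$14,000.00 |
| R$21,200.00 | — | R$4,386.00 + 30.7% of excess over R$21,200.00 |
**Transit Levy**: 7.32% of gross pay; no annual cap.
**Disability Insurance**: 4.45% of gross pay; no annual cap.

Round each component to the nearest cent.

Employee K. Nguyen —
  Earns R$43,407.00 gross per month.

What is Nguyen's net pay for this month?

R$27,094.45

Provincial Income Tax: taxable = R$43,407.00
  R$4,386.00 + 30.7% × (R$43,407.00 − R$21,200.00) = R$4,386.00 + 30.7% × R$22,207.00 = R$11,203.55
Transit Levy: 7.32% × R$43,407.00 = R$3,177.39
Disability Insurance: 4.45% × R$43,407.00 = R$1,931.61
Total withheld: R$11,203.55 + R$3,177.39 + R$1,931.61 = R$16,312.55
Net pay: R$43,407.00 − R$16,312.55 = R$27,094.45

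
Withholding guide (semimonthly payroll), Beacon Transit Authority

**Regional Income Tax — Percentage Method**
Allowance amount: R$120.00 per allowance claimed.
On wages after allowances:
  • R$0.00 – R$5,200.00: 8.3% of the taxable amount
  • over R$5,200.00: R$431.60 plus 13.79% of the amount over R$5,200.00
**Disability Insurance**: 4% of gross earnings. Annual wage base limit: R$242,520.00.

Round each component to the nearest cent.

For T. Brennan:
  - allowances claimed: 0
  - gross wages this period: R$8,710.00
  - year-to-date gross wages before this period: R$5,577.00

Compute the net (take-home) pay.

R$7,445.97

Regional Income Tax: taxable = R$8,710.00
  R$431.60 + 13.79% × (R$8,710.00 − R$5,200.00) = R$431.60 + 13.79% × R$3,510.00 = R$915.63
Disability Insurance: 4% × R$8,710.00 = R$348.40
Total withheld: R$915.63 + R$348.40 = R$1,264.03
Net pay: R$8,710.00 − R$1,264.03 = R$7,445.97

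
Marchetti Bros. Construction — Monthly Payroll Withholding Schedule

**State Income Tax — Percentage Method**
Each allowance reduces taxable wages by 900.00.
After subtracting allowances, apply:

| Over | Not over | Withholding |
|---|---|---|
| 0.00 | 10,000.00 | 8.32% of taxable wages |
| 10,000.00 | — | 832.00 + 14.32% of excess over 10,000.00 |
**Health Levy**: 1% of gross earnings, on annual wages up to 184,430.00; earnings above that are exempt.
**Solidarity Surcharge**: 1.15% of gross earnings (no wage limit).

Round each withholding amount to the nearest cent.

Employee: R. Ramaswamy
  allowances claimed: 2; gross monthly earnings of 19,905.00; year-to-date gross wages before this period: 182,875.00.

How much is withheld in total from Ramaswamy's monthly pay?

2,237.10

State Income Tax: taxable = 19,905.00 − 2×900.00 = 18,105.00
  832.00 + 14.32% × (18,105.00 − 10,000.00) = 832.00 + 14.32% × 8,105.00 = 1,992.64
Health Levy: cap 184,430.00 − YTD 182,875.00 = 1,555.00 subject; 1% × 1,555.00 = 15.55
Solidarity Surcharge: 1.15% × 19,905.00 = 228.91
Total: 1,992.64 + 15.55 + 228.91 = 2,237.10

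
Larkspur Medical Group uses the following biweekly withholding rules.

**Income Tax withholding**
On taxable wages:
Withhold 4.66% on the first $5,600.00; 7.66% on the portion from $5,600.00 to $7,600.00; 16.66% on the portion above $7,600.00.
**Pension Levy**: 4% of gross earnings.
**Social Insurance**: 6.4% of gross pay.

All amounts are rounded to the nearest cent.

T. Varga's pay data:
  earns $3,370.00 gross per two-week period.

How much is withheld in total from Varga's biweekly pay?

$507.52

Income Tax: taxable = $3,370.00
  4.66% × $3,370.00 = $157.04
Pension Levy: 4% × $3,370.00 = $134.80
Social Insurance: 6.4% × $3,370.00 = $215.68
Total: $157.04 + $134.80 + $215.68 = $507.52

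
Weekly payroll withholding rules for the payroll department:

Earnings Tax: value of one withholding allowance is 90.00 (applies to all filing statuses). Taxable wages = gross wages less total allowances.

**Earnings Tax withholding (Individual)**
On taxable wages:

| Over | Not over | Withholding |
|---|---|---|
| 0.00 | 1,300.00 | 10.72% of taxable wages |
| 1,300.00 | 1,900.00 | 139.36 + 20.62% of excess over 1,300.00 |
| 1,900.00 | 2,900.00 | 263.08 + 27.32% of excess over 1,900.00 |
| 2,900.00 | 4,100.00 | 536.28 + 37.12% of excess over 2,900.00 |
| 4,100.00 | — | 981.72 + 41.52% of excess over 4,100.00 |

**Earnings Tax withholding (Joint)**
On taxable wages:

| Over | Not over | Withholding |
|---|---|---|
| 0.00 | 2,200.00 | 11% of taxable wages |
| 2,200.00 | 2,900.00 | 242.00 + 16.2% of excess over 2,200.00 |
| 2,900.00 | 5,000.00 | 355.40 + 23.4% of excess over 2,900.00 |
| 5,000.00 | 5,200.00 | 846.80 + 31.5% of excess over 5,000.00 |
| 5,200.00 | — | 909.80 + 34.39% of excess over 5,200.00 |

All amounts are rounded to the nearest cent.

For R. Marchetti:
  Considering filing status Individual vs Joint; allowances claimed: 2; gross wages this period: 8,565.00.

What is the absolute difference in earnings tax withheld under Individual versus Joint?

Earnings Tax (Individual): taxable = 8,565.00 − 2×90.00 = 8,385.00
  981.72 + 41.52% × (8,385.00 − 4,100.00) = 981.72 + 41.52% × 4,285.00 = 2,760.85
Earnings Tax (Joint): taxable = 8,565.00 − 2×90.00 = 8,385.00
  909.80 + 34.39% × (8,385.00 − 5,200.00) = 909.80 + 34.39% × 3,185.00 = 2,005.12
Difference: |2,760.85 − 2,005.12| = 755.73 (higher under Individual)

755.73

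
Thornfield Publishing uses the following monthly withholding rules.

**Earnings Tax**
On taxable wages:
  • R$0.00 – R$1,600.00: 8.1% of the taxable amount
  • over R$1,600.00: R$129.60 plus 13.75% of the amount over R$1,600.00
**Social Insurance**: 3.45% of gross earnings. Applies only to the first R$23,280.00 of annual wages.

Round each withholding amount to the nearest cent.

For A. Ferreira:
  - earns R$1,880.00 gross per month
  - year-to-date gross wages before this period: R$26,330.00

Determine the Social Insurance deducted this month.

R$0.00

Social Insurance: YTD R$26,330.00 ≥ cap R$23,280.00 → R$0.00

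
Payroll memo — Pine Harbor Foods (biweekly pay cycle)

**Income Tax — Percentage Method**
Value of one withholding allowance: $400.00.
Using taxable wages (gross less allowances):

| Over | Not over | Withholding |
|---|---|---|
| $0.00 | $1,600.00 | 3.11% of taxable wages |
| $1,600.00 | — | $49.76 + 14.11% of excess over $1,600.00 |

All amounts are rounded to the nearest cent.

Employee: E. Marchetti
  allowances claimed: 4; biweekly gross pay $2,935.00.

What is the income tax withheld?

$41.52

Income Tax: taxable = $2,935.00 − 4×$400.00 = $1,335.00
  3.11% × $1,335.00 = $41.52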